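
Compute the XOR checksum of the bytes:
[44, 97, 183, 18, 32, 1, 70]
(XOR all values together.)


XOR chain: 44 ^ 97 ^ 183 ^ 18 ^ 32 ^ 1 ^ 70 = 143

143


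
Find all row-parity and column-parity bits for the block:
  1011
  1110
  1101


Row parities: 111
Column parities: 1000

Row P: 111, Col P: 1000, Corner: 1


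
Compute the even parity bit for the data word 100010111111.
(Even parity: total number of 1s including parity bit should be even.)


Number of 1s in data: 8
Parity bit: 0

0


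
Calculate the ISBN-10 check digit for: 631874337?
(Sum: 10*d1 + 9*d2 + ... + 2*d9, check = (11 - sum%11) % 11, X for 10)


Weighted sum: 248
248 mod 11 = 6

Check digit: 5


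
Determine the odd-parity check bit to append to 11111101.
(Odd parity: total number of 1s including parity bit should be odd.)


Number of 1s in data: 7
Parity bit: 0

0


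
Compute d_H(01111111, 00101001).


XOR: 01010110
Count of 1s: 4

4


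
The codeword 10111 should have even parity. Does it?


Number of 1s: 4

Yes, parity is correct (4 ones)


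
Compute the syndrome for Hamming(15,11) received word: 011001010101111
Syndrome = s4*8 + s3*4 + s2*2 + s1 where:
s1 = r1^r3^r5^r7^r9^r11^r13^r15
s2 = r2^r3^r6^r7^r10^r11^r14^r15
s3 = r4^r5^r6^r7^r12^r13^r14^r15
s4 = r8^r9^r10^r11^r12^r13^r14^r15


s1=1, s2=0, s3=1, s4=0

Syndrome = 5 (error at position 5)


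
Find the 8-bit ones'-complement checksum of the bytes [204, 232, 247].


Sum = 683 mod 256 = 171
Complement = 84

84


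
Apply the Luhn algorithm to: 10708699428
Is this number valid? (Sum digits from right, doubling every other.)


Luhn sum = 53
53 mod 10 = 3

Invalid (Luhn sum mod 10 = 3)


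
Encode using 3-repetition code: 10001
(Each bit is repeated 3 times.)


Each bit -> 3 copies

111000000000111


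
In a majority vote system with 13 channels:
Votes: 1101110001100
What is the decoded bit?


Ones: 7 out of 13
Threshold: 7

1 (7/13 voted 1)


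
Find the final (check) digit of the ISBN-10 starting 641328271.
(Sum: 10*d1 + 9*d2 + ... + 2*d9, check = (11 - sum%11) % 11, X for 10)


Weighted sum: 208
208 mod 11 = 10

Check digit: 1


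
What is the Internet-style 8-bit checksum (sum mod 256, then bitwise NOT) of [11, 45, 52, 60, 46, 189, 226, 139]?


Sum = 768 mod 256 = 0
Complement = 255

255


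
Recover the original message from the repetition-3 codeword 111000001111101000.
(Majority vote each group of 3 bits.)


Groups: 111, 000, 001, 111, 101, 000
Majority votes: 100110

100110


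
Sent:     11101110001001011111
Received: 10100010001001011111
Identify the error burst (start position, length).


XOR: 01001100000000000000

Burst at position 1, length 5


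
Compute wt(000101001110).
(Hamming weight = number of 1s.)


Counting 1s in 000101001110

5


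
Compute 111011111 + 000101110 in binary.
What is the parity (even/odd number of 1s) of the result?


111011111 = 479
000101110 = 46
Sum = 525 = 1000001101
1s count = 4

even parity (4 ones in 1000001101)


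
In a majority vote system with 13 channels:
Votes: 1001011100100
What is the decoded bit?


Ones: 6 out of 13
Threshold: 7

0 (6/13 voted 1)


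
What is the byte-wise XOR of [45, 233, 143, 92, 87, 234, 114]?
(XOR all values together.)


XOR chain: 45 ^ 233 ^ 143 ^ 92 ^ 87 ^ 234 ^ 114 = 216

216


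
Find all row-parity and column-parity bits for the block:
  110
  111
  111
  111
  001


Row parities: 01111
Column parities: 000

Row P: 01111, Col P: 000, Corner: 0


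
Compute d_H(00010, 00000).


XOR: 00010
Count of 1s: 1

1


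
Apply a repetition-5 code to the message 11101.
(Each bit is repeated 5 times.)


Each bit -> 5 copies

1111111111111110000011111


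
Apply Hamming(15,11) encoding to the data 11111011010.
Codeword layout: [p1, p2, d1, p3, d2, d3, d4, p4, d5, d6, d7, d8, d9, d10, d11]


Parity bits: p1=1, p2=1, p3=1, p4=0

111111101011010


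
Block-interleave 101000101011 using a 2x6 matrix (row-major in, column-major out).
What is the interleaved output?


Matrix:
  101000
  101011
Read columns: 110011000101

110011000101


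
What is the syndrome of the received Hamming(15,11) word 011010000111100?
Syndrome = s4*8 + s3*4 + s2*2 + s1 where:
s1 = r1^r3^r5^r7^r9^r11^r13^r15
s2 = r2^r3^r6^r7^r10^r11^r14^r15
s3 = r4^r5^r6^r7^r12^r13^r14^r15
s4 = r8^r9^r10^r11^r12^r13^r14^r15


s1=0, s2=0, s3=1, s4=0

Syndrome = 4 (error at position 4)


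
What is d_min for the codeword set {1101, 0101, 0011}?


Comparing all pairs, minimum distance: 1
Can detect 0 errors, correct 0 errors

1


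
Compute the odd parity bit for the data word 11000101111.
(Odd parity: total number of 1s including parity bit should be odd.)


Number of 1s in data: 7
Parity bit: 0

0


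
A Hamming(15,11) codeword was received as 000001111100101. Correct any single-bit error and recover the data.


Syndrome = 8: error at position 8

Data: 00111100101 (corrected bit 8)


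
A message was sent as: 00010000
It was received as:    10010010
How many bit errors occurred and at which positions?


XOR: 10000010

2 error(s) at position(s): 0, 6


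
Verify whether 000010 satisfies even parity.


Number of 1s: 1

No, parity error (1 ones)


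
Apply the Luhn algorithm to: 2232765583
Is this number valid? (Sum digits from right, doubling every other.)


Luhn sum = 41
41 mod 10 = 1

Invalid (Luhn sum mod 10 = 1)


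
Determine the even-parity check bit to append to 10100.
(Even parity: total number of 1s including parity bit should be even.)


Number of 1s in data: 2
Parity bit: 0

0


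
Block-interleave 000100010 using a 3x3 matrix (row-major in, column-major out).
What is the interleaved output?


Matrix:
  000
  100
  010
Read columns: 010001000

010001000


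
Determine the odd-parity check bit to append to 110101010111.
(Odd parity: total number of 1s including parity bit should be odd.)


Number of 1s in data: 8
Parity bit: 1

1


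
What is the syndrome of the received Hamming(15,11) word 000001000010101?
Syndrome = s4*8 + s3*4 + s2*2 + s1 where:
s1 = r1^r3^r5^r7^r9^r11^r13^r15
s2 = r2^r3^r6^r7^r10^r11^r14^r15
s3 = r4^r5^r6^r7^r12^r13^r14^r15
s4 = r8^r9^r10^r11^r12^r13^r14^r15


s1=1, s2=1, s3=1, s4=1

Syndrome = 15 (error at position 15)


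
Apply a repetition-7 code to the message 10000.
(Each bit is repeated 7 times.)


Each bit -> 7 copies

11111110000000000000000000000000000


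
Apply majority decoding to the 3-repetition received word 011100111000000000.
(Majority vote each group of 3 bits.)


Groups: 011, 100, 111, 000, 000, 000
Majority votes: 101000

101000


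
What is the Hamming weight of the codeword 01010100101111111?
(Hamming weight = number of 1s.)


Counting 1s in 01010100101111111

11


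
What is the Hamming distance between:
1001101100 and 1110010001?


XOR: 0111111101
Count of 1s: 8

8


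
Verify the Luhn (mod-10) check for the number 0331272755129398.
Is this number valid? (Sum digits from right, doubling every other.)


Luhn sum = 71
71 mod 10 = 1

Invalid (Luhn sum mod 10 = 1)


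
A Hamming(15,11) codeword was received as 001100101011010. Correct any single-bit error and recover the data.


Syndrome = 0: no error detected

Data: 10011011010 (no errors)


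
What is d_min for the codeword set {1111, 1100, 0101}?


Comparing all pairs, minimum distance: 2
Can detect 1 errors, correct 0 errors

2


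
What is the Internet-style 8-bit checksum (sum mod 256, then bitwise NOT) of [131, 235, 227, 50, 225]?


Sum = 868 mod 256 = 100
Complement = 155

155


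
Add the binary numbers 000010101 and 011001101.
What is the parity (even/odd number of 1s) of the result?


000010101 = 21
011001101 = 205
Sum = 226 = 11100010
1s count = 4

even parity (4 ones in 11100010)


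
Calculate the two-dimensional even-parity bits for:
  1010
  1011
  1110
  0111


Row parities: 0111
Column parities: 1000

Row P: 0111, Col P: 1000, Corner: 1


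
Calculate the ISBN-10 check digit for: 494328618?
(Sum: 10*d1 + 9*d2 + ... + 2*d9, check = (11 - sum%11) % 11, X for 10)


Weighted sum: 269
269 mod 11 = 5

Check digit: 6


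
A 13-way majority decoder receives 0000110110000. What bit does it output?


Ones: 4 out of 13
Threshold: 7

0 (4/13 voted 1)


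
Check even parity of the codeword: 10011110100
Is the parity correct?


Number of 1s: 6

Yes, parity is correct (6 ones)


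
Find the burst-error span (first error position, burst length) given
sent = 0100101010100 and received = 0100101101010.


XOR: 0000000111110

Burst at position 7, length 5


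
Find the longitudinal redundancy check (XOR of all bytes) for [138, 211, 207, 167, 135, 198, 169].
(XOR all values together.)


XOR chain: 138 ^ 211 ^ 207 ^ 167 ^ 135 ^ 198 ^ 169 = 217

217


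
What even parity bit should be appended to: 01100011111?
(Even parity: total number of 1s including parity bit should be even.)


Number of 1s in data: 7
Parity bit: 1

1


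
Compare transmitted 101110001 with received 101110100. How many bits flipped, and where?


XOR: 000000101

2 error(s) at position(s): 6, 8


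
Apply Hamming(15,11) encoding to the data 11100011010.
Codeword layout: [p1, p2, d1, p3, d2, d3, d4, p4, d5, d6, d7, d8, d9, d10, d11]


Parity bits: p1=1, p2=0, p3=0, p4=1

101011010011010


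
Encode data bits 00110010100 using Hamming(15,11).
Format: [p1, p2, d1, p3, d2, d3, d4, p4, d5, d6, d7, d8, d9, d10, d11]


Parity bits: p1=1, p2=1, p3=1, p4=0

110101100010100


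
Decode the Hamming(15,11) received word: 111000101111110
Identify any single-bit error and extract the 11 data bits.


Syndrome = 0: no error detected

Data: 10011111110 (no errors)


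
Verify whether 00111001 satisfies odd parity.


Number of 1s: 4

No, parity error (4 ones)


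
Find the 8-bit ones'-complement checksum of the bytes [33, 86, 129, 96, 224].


Sum = 568 mod 256 = 56
Complement = 199

199


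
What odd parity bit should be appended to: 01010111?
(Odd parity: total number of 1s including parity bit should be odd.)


Number of 1s in data: 5
Parity bit: 0

0


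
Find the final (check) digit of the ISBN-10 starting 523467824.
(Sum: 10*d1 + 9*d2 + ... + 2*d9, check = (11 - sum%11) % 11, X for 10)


Weighted sum: 237
237 mod 11 = 6

Check digit: 5


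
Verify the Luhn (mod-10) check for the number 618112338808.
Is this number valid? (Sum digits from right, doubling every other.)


Luhn sum = 48
48 mod 10 = 8

Invalid (Luhn sum mod 10 = 8)


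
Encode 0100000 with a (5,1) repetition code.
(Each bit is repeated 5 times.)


Each bit -> 5 copies

00000111110000000000000000000000000


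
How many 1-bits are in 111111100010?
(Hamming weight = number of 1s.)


Counting 1s in 111111100010

8


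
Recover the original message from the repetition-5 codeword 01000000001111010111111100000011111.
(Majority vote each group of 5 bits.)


Groups: 01000, 00000, 11110, 10111, 11110, 00000, 11111
Majority votes: 0011101

0011101


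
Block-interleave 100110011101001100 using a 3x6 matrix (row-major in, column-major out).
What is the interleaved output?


Matrix:
  100110
  011101
  001100
Read columns: 100010011111100010

100010011111100010


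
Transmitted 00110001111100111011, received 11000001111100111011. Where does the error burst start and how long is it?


XOR: 11110000000000000000

Burst at position 0, length 4


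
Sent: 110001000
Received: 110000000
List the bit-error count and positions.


XOR: 000001000

1 error(s) at position(s): 5


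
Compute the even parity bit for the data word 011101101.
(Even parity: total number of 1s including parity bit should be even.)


Number of 1s in data: 6
Parity bit: 0

0


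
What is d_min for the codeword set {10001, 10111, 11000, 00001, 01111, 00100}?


Comparing all pairs, minimum distance: 1
Can detect 0 errors, correct 0 errors

1


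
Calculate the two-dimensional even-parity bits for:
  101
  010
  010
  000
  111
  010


Row parities: 011011
Column parities: 000

Row P: 011011, Col P: 000, Corner: 0


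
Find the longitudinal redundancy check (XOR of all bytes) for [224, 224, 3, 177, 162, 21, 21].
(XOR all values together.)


XOR chain: 224 ^ 224 ^ 3 ^ 177 ^ 162 ^ 21 ^ 21 = 16

16


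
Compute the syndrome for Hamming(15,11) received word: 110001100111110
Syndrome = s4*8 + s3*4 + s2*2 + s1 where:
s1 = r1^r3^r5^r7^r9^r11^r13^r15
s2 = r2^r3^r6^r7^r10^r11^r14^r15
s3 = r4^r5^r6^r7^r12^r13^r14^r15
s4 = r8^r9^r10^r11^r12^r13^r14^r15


s1=0, s2=0, s3=1, s4=1

Syndrome = 12 (error at position 12)


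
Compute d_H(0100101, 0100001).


XOR: 0000100
Count of 1s: 1

1


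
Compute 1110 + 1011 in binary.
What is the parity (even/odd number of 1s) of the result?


1110 = 14
1011 = 11
Sum = 25 = 11001
1s count = 3

odd parity (3 ones in 11001)


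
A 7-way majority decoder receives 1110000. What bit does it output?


Ones: 3 out of 7
Threshold: 4

0 (3/7 voted 1)


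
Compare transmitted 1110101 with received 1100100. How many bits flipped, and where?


XOR: 0010001

2 error(s) at position(s): 2, 6


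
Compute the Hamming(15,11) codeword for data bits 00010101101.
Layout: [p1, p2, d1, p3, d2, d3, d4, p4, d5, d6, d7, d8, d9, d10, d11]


Parity bits: p1=1, p2=1, p3=0, p4=0

110000100101101


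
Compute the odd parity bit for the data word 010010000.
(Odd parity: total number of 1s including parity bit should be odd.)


Number of 1s in data: 2
Parity bit: 1

1


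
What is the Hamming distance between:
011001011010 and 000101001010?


XOR: 011100010000
Count of 1s: 4

4


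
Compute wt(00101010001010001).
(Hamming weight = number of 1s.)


Counting 1s in 00101010001010001

6


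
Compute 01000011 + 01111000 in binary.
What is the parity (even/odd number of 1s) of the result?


01000011 = 67
01111000 = 120
Sum = 187 = 10111011
1s count = 6

even parity (6 ones in 10111011)


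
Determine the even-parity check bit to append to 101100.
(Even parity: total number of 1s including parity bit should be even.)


Number of 1s in data: 3
Parity bit: 1

1


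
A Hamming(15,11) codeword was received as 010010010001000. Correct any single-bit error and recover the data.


Syndrome = 3: error at position 3

Data: 11000001000 (corrected bit 3)


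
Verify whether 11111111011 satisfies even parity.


Number of 1s: 10

Yes, parity is correct (10 ones)


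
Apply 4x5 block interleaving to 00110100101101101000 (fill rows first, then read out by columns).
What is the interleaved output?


Matrix:
  00110
  10010
  11011
  01000
Read columns: 01100011100011100010

01100011100011100010


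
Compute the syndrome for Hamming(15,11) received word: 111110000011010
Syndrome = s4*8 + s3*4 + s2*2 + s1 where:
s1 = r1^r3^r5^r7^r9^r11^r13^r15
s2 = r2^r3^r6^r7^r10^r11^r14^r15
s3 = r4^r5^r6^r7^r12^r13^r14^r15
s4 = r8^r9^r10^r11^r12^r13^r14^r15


s1=0, s2=0, s3=0, s4=1

Syndrome = 8 (error at position 8)


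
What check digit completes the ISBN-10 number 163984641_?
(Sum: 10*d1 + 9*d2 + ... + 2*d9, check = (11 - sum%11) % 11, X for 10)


Weighted sum: 257
257 mod 11 = 4

Check digit: 7


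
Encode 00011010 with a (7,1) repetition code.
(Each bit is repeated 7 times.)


Each bit -> 7 copies

00000000000000000000011111111111111000000011111110000000


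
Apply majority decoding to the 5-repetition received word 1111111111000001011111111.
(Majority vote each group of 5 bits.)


Groups: 11111, 11111, 00000, 10111, 11111
Majority votes: 11011

11011


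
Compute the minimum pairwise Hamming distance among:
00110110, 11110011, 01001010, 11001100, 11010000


Comparing all pairs, minimum distance: 3
Can detect 2 errors, correct 1 errors

3


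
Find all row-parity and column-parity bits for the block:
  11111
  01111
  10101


Row parities: 101
Column parities: 00101

Row P: 101, Col P: 00101, Corner: 0


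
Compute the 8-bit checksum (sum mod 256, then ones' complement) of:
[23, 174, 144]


Sum = 341 mod 256 = 85
Complement = 170

170


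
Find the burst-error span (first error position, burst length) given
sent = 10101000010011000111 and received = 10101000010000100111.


XOR: 00000000000011100000

Burst at position 12, length 3


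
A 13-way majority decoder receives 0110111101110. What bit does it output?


Ones: 9 out of 13
Threshold: 7

1 (9/13 voted 1)


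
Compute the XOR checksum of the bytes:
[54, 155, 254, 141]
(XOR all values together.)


XOR chain: 54 ^ 155 ^ 254 ^ 141 = 222

222


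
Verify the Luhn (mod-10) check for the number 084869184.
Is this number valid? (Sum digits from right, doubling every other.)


Luhn sum = 45
45 mod 10 = 5

Invalid (Luhn sum mod 10 = 5)


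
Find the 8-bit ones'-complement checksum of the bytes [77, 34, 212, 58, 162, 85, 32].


Sum = 660 mod 256 = 148
Complement = 107

107


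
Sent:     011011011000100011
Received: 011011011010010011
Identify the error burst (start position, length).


XOR: 000000000010110000

Burst at position 10, length 4


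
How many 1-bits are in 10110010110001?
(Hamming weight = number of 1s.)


Counting 1s in 10110010110001

7


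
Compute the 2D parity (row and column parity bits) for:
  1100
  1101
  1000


Row parities: 011
Column parities: 1001

Row P: 011, Col P: 1001, Corner: 0


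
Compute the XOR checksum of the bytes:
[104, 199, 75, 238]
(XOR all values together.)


XOR chain: 104 ^ 199 ^ 75 ^ 238 = 10

10


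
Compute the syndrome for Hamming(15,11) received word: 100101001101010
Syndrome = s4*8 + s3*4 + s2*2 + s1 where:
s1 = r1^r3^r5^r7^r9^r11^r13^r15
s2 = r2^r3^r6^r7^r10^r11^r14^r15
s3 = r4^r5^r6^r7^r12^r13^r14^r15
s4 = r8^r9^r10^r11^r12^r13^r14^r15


s1=0, s2=1, s3=0, s4=0

Syndrome = 2 (error at position 2)


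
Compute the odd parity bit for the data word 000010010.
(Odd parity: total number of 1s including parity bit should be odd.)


Number of 1s in data: 2
Parity bit: 1

1


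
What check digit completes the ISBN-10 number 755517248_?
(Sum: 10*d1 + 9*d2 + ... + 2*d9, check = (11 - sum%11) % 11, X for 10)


Weighted sum: 267
267 mod 11 = 3

Check digit: 8


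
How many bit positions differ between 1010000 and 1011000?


XOR: 0001000
Count of 1s: 1

1


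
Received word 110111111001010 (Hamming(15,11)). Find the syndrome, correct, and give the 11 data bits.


Syndrome = 0: no error detected

Data: 01111001010 (no errors)


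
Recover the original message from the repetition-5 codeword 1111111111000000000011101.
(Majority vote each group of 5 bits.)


Groups: 11111, 11111, 00000, 00000, 11101
Majority votes: 11001

11001


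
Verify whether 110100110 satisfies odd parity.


Number of 1s: 5

Yes, parity is correct (5 ones)


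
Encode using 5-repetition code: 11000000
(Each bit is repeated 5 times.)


Each bit -> 5 copies

1111111111000000000000000000000000000000


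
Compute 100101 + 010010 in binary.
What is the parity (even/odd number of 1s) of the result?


100101 = 37
010010 = 18
Sum = 55 = 110111
1s count = 5

odd parity (5 ones in 110111)


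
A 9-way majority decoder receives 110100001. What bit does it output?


Ones: 4 out of 9
Threshold: 5

0 (4/9 voted 1)


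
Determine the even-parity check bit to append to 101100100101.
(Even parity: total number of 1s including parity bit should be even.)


Number of 1s in data: 6
Parity bit: 0

0


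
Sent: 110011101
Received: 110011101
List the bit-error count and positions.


XOR: 000000000

0 errors (received matches sent)


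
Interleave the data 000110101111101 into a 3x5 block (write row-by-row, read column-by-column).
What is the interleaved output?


Matrix:
  00011
  01011
  11101
Read columns: 001011001110111

001011001110111


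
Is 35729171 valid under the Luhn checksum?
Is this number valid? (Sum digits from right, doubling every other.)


Luhn sum = 34
34 mod 10 = 4

Invalid (Luhn sum mod 10 = 4)


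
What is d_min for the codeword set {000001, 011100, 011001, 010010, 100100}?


Comparing all pairs, minimum distance: 2
Can detect 1 errors, correct 0 errors

2


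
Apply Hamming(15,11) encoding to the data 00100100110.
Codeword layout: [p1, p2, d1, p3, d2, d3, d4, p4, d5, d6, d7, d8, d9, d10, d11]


Parity bits: p1=1, p2=1, p3=1, p4=1

110101010100110


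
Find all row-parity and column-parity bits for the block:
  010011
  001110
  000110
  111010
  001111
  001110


Row parities: 110001
Column parities: 100000

Row P: 110001, Col P: 100000, Corner: 1


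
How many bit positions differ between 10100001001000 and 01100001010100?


XOR: 11000000011100
Count of 1s: 5

5


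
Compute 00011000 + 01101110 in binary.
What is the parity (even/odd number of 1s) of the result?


00011000 = 24
01101110 = 110
Sum = 134 = 10000110
1s count = 3

odd parity (3 ones in 10000110)


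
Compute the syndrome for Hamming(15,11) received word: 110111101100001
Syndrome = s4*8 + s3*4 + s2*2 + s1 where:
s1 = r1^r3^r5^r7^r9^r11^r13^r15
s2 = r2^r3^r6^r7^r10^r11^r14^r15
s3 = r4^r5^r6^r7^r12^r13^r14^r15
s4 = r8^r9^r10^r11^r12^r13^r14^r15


s1=1, s2=1, s3=1, s4=1

Syndrome = 15 (error at position 15)


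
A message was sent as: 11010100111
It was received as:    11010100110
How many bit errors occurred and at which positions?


XOR: 00000000001

1 error(s) at position(s): 10


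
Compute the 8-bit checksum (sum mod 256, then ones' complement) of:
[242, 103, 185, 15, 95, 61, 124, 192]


Sum = 1017 mod 256 = 249
Complement = 6

6


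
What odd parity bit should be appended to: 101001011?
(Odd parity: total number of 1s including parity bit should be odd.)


Number of 1s in data: 5
Parity bit: 0

0


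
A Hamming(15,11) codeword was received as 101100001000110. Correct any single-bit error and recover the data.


Syndrome = 12: error at position 12

Data: 10001001110 (corrected bit 12)


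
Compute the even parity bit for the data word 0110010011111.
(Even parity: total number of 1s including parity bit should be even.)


Number of 1s in data: 8
Parity bit: 0

0


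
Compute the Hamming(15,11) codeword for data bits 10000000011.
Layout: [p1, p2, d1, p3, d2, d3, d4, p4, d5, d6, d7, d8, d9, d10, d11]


Parity bits: p1=0, p2=1, p3=0, p4=0

011000000000011


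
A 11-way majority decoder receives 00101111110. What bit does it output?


Ones: 7 out of 11
Threshold: 6

1 (7/11 voted 1)


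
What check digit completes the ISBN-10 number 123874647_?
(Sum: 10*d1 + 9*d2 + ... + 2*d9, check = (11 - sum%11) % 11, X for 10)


Weighted sum: 220
220 mod 11 = 0

Check digit: 0


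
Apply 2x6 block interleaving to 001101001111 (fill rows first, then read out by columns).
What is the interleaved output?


Matrix:
  001101
  001111
Read columns: 000011110111

000011110111


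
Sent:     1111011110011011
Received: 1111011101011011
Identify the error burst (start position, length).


XOR: 0000000011000000

Burst at position 8, length 2


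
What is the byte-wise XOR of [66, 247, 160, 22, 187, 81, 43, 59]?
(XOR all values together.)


XOR chain: 66 ^ 247 ^ 160 ^ 22 ^ 187 ^ 81 ^ 43 ^ 59 = 249

249


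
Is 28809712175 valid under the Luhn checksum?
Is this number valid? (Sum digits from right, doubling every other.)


Luhn sum = 47
47 mod 10 = 7

Invalid (Luhn sum mod 10 = 7)


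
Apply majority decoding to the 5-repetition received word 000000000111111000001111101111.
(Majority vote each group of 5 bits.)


Groups: 00000, 00001, 11111, 00000, 11111, 01111
Majority votes: 001011

001011


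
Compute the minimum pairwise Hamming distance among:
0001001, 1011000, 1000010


Comparing all pairs, minimum distance: 3
Can detect 2 errors, correct 1 errors

3


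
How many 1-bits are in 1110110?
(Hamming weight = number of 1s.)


Counting 1s in 1110110

5


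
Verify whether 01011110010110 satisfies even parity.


Number of 1s: 8

Yes, parity is correct (8 ones)


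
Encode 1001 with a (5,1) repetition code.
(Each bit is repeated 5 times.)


Each bit -> 5 copies

11111000000000011111


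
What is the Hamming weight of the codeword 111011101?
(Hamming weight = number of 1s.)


Counting 1s in 111011101

7


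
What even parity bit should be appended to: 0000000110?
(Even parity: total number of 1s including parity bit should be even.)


Number of 1s in data: 2
Parity bit: 0

0


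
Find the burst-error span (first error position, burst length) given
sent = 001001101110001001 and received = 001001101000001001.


XOR: 000000000110000000

Burst at position 9, length 2


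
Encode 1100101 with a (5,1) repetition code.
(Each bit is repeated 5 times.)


Each bit -> 5 copies

11111111110000000000111110000011111


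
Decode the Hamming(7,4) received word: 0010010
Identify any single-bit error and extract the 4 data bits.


Syndrome = 5: error at position 5

Data: 1110 (corrected bit 5)


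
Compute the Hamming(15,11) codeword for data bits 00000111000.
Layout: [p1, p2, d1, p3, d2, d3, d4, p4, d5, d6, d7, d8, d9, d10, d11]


Parity bits: p1=1, p2=0, p3=1, p4=1

100100010111000


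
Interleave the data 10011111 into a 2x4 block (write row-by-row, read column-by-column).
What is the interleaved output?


Matrix:
  1001
  1111
Read columns: 11010111

11010111


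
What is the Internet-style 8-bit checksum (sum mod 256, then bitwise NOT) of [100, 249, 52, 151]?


Sum = 552 mod 256 = 40
Complement = 215

215


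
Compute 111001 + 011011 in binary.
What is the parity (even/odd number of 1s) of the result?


111001 = 57
011011 = 27
Sum = 84 = 1010100
1s count = 3

odd parity (3 ones in 1010100)


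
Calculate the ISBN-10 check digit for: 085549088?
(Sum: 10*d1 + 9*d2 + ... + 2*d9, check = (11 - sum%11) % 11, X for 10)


Weighted sum: 256
256 mod 11 = 3

Check digit: 8


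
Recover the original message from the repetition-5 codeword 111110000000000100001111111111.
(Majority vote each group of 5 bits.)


Groups: 11111, 00000, 00000, 10000, 11111, 11111
Majority votes: 100011

100011


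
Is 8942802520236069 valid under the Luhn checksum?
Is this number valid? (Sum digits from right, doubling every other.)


Luhn sum = 68
68 mod 10 = 8

Invalid (Luhn sum mod 10 = 8)


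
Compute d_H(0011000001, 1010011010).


XOR: 1001011011
Count of 1s: 6

6


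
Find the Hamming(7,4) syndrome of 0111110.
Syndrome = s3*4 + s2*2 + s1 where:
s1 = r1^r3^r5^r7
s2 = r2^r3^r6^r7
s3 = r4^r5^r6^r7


s1=0, s2=1, s3=1

Syndrome = 6 (error at position 6)


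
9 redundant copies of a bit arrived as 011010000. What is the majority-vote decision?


Ones: 3 out of 9
Threshold: 5

0 (3/9 voted 1)


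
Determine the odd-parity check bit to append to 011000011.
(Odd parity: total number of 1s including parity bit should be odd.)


Number of 1s in data: 4
Parity bit: 1

1


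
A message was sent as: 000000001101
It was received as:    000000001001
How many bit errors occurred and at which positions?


XOR: 000000000100

1 error(s) at position(s): 9


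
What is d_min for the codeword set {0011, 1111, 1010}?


Comparing all pairs, minimum distance: 2
Can detect 1 errors, correct 0 errors

2


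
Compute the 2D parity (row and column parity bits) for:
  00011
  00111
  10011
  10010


Row parities: 0110
Column parities: 00101

Row P: 0110, Col P: 00101, Corner: 0


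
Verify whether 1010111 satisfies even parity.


Number of 1s: 5

No, parity error (5 ones)


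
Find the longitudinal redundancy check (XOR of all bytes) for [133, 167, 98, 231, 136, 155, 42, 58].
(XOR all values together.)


XOR chain: 133 ^ 167 ^ 98 ^ 231 ^ 136 ^ 155 ^ 42 ^ 58 = 164

164


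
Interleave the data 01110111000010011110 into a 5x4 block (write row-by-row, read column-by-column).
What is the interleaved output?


Matrix:
  0111
  0111
  0000
  1001
  1110
Read columns: 00011110011100111010

00011110011100111010


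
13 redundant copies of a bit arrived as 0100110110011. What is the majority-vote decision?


Ones: 7 out of 13
Threshold: 7

1 (7/13 voted 1)


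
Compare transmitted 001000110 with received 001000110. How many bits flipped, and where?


XOR: 000000000

0 errors (received matches sent)


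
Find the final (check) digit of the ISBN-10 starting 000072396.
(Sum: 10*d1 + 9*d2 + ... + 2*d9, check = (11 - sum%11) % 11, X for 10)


Weighted sum: 103
103 mod 11 = 4

Check digit: 7


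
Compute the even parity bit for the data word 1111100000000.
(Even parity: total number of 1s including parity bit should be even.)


Number of 1s in data: 5
Parity bit: 1

1


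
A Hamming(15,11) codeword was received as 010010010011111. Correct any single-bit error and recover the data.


Syndrome = 4: error at position 4

Data: 01000011111 (corrected bit 4)


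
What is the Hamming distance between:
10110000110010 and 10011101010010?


XOR: 00101101100000
Count of 1s: 5

5


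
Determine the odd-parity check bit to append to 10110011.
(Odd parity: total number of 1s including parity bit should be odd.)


Number of 1s in data: 5
Parity bit: 0

0


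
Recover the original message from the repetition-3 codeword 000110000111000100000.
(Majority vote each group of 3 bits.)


Groups: 000, 110, 000, 111, 000, 100, 000
Majority votes: 0101000

0101000


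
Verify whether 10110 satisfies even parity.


Number of 1s: 3

No, parity error (3 ones)


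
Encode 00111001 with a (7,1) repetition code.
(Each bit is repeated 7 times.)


Each bit -> 7 copies

00000000000000111111111111111111111000000000000001111111


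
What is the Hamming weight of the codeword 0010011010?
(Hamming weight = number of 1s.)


Counting 1s in 0010011010

4


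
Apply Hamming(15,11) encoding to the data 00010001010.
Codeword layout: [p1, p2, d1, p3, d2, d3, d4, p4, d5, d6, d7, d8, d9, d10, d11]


Parity bits: p1=1, p2=0, p3=1, p4=0

100100100001010


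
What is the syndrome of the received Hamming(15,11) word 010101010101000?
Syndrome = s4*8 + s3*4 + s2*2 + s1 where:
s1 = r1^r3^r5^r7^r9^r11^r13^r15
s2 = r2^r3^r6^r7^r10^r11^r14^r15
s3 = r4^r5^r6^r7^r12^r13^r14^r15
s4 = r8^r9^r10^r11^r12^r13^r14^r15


s1=0, s2=1, s3=1, s4=1

Syndrome = 14 (error at position 14)


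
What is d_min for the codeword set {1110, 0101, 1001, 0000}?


Comparing all pairs, minimum distance: 2
Can detect 1 errors, correct 0 errors

2


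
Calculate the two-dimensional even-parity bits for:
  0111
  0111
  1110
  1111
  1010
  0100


Row parities: 111001
Column parities: 1111

Row P: 111001, Col P: 1111, Corner: 0


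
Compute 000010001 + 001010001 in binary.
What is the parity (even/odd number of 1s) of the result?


000010001 = 17
001010001 = 81
Sum = 98 = 1100010
1s count = 3

odd parity (3 ones in 1100010)


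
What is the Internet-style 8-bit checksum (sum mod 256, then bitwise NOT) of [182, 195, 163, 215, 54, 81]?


Sum = 890 mod 256 = 122
Complement = 133

133


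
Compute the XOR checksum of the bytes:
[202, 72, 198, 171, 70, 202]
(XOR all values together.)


XOR chain: 202 ^ 72 ^ 198 ^ 171 ^ 70 ^ 202 = 99

99


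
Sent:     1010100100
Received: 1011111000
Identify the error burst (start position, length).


XOR: 0001011100

Burst at position 3, length 5


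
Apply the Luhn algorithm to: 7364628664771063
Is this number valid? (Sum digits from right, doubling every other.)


Luhn sum = 60
60 mod 10 = 0

Valid (Luhn sum mod 10 = 0)


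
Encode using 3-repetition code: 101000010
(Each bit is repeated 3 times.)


Each bit -> 3 copies

111000111000000000000111000


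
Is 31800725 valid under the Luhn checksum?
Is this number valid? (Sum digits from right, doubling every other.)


Luhn sum = 30
30 mod 10 = 0

Valid (Luhn sum mod 10 = 0)


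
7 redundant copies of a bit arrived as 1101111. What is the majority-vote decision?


Ones: 6 out of 7
Threshold: 4

1 (6/7 voted 1)


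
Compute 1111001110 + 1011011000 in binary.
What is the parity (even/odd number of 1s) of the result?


1111001110 = 974
1011011000 = 728
Sum = 1702 = 11010100110
1s count = 6

even parity (6 ones in 11010100110)


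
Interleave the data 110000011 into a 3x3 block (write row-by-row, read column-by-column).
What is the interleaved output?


Matrix:
  110
  000
  011
Read columns: 100101001

100101001


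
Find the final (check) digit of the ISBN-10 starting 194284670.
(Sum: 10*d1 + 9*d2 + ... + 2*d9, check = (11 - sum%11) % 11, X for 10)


Weighted sum: 250
250 mod 11 = 8

Check digit: 3


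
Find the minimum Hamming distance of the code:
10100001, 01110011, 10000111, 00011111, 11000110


Comparing all pairs, minimum distance: 2
Can detect 1 errors, correct 0 errors

2


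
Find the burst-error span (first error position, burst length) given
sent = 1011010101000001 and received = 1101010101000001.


XOR: 0110000000000000

Burst at position 1, length 2


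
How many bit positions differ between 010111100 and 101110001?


XOR: 111001101
Count of 1s: 6

6


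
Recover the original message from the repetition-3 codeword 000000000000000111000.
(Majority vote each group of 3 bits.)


Groups: 000, 000, 000, 000, 000, 111, 000
Majority votes: 0000010

0000010


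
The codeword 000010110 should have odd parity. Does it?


Number of 1s: 3

Yes, parity is correct (3 ones)


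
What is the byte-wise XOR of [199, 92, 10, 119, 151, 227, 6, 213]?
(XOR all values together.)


XOR chain: 199 ^ 92 ^ 10 ^ 119 ^ 151 ^ 227 ^ 6 ^ 213 = 65

65


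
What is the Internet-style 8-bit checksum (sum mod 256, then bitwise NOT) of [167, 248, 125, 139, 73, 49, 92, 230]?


Sum = 1123 mod 256 = 99
Complement = 156

156


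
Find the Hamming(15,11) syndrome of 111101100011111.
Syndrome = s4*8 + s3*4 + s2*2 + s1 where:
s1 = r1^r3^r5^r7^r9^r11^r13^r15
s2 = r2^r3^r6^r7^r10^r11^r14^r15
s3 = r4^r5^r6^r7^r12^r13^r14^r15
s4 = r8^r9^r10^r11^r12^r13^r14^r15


s1=0, s2=1, s3=1, s4=1

Syndrome = 14 (error at position 14)


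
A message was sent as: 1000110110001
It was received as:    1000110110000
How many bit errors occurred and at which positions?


XOR: 0000000000001

1 error(s) at position(s): 12


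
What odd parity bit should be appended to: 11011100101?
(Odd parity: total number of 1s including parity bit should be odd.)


Number of 1s in data: 7
Parity bit: 0

0


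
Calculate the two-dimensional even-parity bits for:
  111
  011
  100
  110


Row parities: 1010
Column parities: 110

Row P: 1010, Col P: 110, Corner: 0


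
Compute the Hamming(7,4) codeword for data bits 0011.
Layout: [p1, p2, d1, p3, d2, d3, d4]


Parity bits: p1=1, p2=0, p3=0

1000011


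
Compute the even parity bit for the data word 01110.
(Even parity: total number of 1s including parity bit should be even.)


Number of 1s in data: 3
Parity bit: 1

1


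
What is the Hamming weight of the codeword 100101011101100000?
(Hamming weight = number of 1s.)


Counting 1s in 100101011101100000

8


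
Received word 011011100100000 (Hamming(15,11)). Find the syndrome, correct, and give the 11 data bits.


Syndrome = 15: error at position 15

Data: 11110100001 (corrected bit 15)


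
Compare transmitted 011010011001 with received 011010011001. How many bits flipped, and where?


XOR: 000000000000

0 errors (received matches sent)


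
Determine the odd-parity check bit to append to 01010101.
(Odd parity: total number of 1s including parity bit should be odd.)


Number of 1s in data: 4
Parity bit: 1

1


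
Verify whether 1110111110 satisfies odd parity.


Number of 1s: 8

No, parity error (8 ones)


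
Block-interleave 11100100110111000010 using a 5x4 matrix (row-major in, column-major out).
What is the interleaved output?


Matrix:
  1110
  0100
  1101
  1100
  0010
Read columns: 10110111101000100100

10110111101000100100


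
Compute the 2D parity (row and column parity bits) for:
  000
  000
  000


Row parities: 000
Column parities: 000

Row P: 000, Col P: 000, Corner: 0


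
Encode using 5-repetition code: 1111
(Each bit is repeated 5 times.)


Each bit -> 5 copies

11111111111111111111


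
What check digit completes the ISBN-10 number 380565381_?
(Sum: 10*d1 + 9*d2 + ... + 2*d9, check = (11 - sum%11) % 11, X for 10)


Weighted sum: 236
236 mod 11 = 5

Check digit: 6


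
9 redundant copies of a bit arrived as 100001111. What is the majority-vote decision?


Ones: 5 out of 9
Threshold: 5

1 (5/9 voted 1)


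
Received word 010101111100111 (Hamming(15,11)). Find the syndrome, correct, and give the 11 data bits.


Syndrome = 0: no error detected

Data: 00111100111 (no errors)


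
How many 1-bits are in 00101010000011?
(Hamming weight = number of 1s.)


Counting 1s in 00101010000011

5


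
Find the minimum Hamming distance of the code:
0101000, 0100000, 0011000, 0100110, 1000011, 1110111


Comparing all pairs, minimum distance: 1
Can detect 0 errors, correct 0 errors

1


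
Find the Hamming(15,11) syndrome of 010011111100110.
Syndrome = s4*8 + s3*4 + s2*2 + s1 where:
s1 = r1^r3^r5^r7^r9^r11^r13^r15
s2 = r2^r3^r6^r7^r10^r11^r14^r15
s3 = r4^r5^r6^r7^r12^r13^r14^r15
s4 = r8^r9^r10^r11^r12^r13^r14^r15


s1=0, s2=1, s3=1, s4=1

Syndrome = 14 (error at position 14)


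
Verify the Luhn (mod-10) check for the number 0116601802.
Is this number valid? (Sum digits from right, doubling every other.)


Luhn sum = 24
24 mod 10 = 4

Invalid (Luhn sum mod 10 = 4)


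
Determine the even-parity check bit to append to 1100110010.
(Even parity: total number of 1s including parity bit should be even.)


Number of 1s in data: 5
Parity bit: 1

1


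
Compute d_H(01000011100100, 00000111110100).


XOR: 01000100010000
Count of 1s: 3

3


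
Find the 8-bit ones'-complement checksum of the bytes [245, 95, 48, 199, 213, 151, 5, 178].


Sum = 1134 mod 256 = 110
Complement = 145

145


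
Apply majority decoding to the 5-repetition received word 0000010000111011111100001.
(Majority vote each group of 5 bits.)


Groups: 00000, 10000, 11101, 11111, 00001
Majority votes: 00110

00110


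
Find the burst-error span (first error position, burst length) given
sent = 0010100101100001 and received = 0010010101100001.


XOR: 0000110000000000

Burst at position 4, length 2


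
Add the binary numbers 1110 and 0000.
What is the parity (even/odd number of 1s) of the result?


1110 = 14
0000 = 0
Sum = 14 = 1110
1s count = 3

odd parity (3 ones in 1110)


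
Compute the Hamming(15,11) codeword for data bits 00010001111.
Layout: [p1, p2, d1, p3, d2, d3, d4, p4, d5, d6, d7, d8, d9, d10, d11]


Parity bits: p1=1, p2=1, p3=1, p4=0

110100100001111


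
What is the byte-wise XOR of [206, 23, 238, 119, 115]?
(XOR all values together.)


XOR chain: 206 ^ 23 ^ 238 ^ 119 ^ 115 = 51

51


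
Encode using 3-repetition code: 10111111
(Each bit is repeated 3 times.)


Each bit -> 3 copies

111000111111111111111111


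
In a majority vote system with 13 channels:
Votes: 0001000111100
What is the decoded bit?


Ones: 5 out of 13
Threshold: 7

0 (5/13 voted 1)


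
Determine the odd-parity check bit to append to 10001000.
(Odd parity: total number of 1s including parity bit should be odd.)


Number of 1s in data: 2
Parity bit: 1

1
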